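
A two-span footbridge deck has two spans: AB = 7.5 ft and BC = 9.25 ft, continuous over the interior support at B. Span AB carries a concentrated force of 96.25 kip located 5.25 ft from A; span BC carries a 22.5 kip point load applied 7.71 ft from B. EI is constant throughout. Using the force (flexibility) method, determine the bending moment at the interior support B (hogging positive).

M_B = 67 kip·ft

Insert a hinge at B; M_B is the redundant, and each span becomes simply supported.
Discontinuity in slope at B on the released structure — sum the simple-span end rotations:
  span AB: point load 96.25 at a = 5.25: Pab(L + a)/(6LEI) = 322.1/EI
  span BC: point load 22.5 at a = 7.71: Pab(L + b)/(6LEI) = 51.94/EI
  relative rotation θ_0 = (322.1 + 51.94)/EI = 374.1/EI
A unit hogging moment at B produces rotation L₁/(3EI) + L₂/(3EI) = 5.583/EI.
Slope continuity at B: θ_0 = M_B·5.583/EI, so M_B = 374.1/5.583 = 67 kip·ft (hogging).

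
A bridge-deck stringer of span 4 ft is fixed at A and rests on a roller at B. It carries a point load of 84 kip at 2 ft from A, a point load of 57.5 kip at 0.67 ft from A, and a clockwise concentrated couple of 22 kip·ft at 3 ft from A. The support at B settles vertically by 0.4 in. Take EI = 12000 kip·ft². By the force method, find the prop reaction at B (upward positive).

R_B = 17.52 kip

Remove the prop at B; the released (primary) structure is a cantilever built in at A.
Downward deflection at the released point B due to the loads:
  point load 84 at a = 2: Pa²(3L − a)/(6EI) = 560/EI
  point load 57.5 at a = 0.67: Pa²(3L − a)/(6EI) = 48.74/EI
  clockwise couple 22 at a = 3: M₀a(2L − a)/(2EI) = 165/EI
  δ_0 = 773.7/EI
Flexibility coefficient — unit upward force at B: δ_{BB} = L³/(3EI) = 21.33/EI.
With EI = 12000 kip·ft²: δ_0 = 0.064478 ft and δ_{BB} = 0.001778 ft/kip.
Compatibility — the beam at B must follow the support down by 0.03333 ft: δ_0 − R_B·δ_{BB} = 0.03333, so R_B = (0.064478 − 0.03333)/0.001778 = 17.52 kip.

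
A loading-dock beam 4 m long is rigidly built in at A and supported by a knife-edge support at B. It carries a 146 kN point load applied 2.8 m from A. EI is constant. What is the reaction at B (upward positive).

Take the reaction at B as the redundant and release it; the primary structure is a cantilever fixed at A.
Downward deflection at the released point B due to the loads:
  point load 146 at a = 2.8: Pa²(3L − a)/(6EI) = 1755/EI
Flexibility coefficient — unit upward force at B: δ_{BB} = L³/(3EI) = 21.33/EI.
The prop prevents deflection at B: R_B = δ_0/δ_{BB} = 1755/21.33 = 82.27 kN.

R_B = 82.27 kN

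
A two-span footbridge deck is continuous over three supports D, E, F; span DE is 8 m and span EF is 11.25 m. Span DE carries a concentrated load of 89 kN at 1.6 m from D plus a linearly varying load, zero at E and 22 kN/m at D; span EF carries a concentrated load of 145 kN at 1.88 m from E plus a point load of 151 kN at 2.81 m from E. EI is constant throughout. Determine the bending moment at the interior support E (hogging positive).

Take M_E as the redundant. Released structure: two simple spans DE and EF with a hinge at E.
Rotations at E on the released spans (each span's end-slope, ×1/EI):
  span DE: point load 89 at a = 1.6: Pab(L + a)/(6LEI) = 182.3/EI
  span DE: triangular load, peak 22: 7w₀L³/(360EI) = 219/EI
  span EF: point load 145 at a = 1.88: Pab(L + b)/(6LEI) = 780.3/EI
  span EF: point load 151 at a = 2.81: Pab(L + b)/(6LEI) = 1045/EI
  relative rotation θ_0 = (401.3 + 1825)/EI = 2226/EI
A unit hogging moment at E produces rotation L₁/(3EI) + L₂/(3EI) = 6.417/EI.
Slope continuity at E: θ_0 = M_E·6.417/EI, so M_E = 2226/6.417 = 346.9 kN·m (hogging).

M_E = 346.9 kN·m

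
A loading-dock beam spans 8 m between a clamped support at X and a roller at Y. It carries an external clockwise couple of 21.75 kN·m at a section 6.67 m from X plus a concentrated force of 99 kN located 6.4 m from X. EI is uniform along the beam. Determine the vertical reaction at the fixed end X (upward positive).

R_X = 25.34 kN

Take the reaction at Y as the redundant and release it; the primary structure is a cantilever fixed at X.
Downward deflection at the released point Y due to the loads:
  clockwise couple 21.75 at a = 6.67: M₀a(2L − a)/(2EI) = 676.8/EI
  point load 99 at a = 6.4: Pa²(3L − a)/(6EI) = 11895/EI
  δ_0 = 12572/EI
Flexibility coefficient — unit upward force at Y: δ_{YY} = L³/(3EI) = 170.7/EI.
The prop prevents deflection at Y: R_Y = δ_0/δ_{YY} = 12572/170.7 = 73.66 kN.
Vertical equilibrium: R_X = ΣP − R_Y = 99 − 73.66 = 25.34 kN.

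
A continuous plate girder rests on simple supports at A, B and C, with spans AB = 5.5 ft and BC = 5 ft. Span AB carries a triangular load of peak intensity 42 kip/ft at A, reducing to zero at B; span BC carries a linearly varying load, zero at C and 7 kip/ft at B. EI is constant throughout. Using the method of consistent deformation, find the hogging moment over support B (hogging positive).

M_B = 44.38 kip·ft

Take M_B as the redundant. Released structure: two simple spans AB and BC with a hinge at B.
Rotations at B on the released spans (each span's end-slope, ×1/EI):
  span AB: triangular load, peak 42: 7w₀L³/(360EI) = 135.9/EI
  span BC: triangular load, peak 7: w₀L³/(45EI) = 19.44/EI
  relative rotation θ_0 = (135.9 + 19.44)/EI = 155.3/EI
A unit hogging moment at B produces rotation L₁/(3EI) + L₂/(3EI) = 3.5/EI.
Slope continuity at B: θ_0 = M_B·3.5/EI, so M_B = 155.3/3.5 = 44.38 kip·ft (hogging).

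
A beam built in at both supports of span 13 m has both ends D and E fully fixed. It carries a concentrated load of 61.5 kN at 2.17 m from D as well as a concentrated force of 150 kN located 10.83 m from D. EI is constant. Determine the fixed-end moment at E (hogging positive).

M_E = 244.5 kN·m

Take the two fixed-end moments M_D, M_E as redundants; the released structure is the simple span DE.
Simple-span end rotations at D and E under the given loads:
  at D: point load 61.5 at a = 2.17: Pab(L + b)/(6LEI) = 441.6/EI
  at E: point load 61.5 at a = 2.17: Pab(L + a)/(6LEI) = 281.1/EI
  at D: point load 150 at a = 10.83: Pab(L + b)/(6LEI) = 685.6/EI
  at E: point load 150 at a = 10.83: Pab(L + a)/(6LEI) = 1077/EI
  θ_D0 = 1127/EI,  θ_E0 = 1358/EI
Flexibility coefficients: a unit moment at one end gives L/(3EI) there and L/(6EI) at the far end, so f₁₁ = f₂₂ = 4.333/EI and f₁₂ = f₂₁ = 2.167/EI.
Compatibility — zero rotation at each built-in end:
  4.333 M_D + 2.167 M_E = 1127
  2.167 M_D + 4.333 M_E = 1358
Solving the pair gives M_D = 137.9 kN·m and M_E = 244.5 kN·m (hogging).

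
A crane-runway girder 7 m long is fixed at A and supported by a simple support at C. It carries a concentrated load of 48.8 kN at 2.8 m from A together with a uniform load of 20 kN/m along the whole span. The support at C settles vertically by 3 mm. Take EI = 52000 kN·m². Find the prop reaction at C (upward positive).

R_C = 61.29 kN

Release the roller at C. Primary structure: cantilever fixed at A.
Downward deflection at the released point C due to the loads:
  point load 48.8 at a = 2.8: Pa²(3L − a)/(6EI) = 1161/EI
  UDL 20: wL⁴/(8EI) = 6002/EI
  δ_0 = 7163/EI
Flexibility coefficient — unit upward force at C: δ_{CC} = L³/(3EI) = 114.3/EI.
With EI = 52000 kN·m²: δ_0 = 0.13775 m and δ_{CC} = 0.002199 m/kN.
Compatibility — the beam at C must follow the support down by 0.003 m: δ_0 − R_C·δ_{CC} = 0.003, so R_C = (0.13775 − 0.003)/0.002199 = 61.29 kN.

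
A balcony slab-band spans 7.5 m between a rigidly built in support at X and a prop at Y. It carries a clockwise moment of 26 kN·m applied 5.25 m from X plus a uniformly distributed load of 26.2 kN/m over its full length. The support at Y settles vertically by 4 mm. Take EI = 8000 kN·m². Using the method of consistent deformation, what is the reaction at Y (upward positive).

Remove the prop at Y; the released (primary) structure is a cantilever built in at X.
Free-end deflection of the primary structure under the applied loading (downward +):
  clockwise couple 26 at a = 5.25: M₀a(2L − a)/(2EI) = 665.4/EI
  UDL 26.2: wL⁴/(8EI) = 10362/EI
  δ_0 = 11028/EI
Tip deflection under a unit load at Y: L³/(3EI) = 140.6/EI.
With EI = 8000 kN·m²: δ_0 = 1.3785 m and δ_{YY} = 0.017578 m/kN.
Compatibility — the beam at Y must follow the support down by 0.004 m: δ_0 − R_Y·δ_{YY} = 0.004, so R_Y = (1.3785 − 0.004)/0.017578 = 78.19 kN.

R_Y = 78.19 kN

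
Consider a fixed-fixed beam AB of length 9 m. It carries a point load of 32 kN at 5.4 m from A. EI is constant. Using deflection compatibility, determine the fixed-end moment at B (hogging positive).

Take the two fixed-end moments M_A, M_B as redundants; the released structure is the simple span AB.
Simple-span end rotations at A and B under the given loads:
  at A: point load 32 at a = 5.4: Pab(L + b)/(6LEI) = 145.2/EI
  at B: point load 32 at a = 5.4: Pab(L + a)/(6LEI) = 165.9/EI
  θ_A0 = 145.2/EI,  θ_B0 = 165.9/EI
Flexibility coefficients: a unit moment at one end gives L/(3EI) there and L/(6EI) at the far end, so f₁₁ = f₂₂ = 3/EI and f₁₂ = f₂₁ = 1.5/EI.
Compatibility — zero rotation at each built-in end:
  3 M_A + 1.5 M_B = 145.2
  1.5 M_A + 3 M_B = 165.9
Solving the pair gives M_A = 27.65 kN·m and M_B = 41.47 kN·m (hogging).

M_B = 41.47 kN·m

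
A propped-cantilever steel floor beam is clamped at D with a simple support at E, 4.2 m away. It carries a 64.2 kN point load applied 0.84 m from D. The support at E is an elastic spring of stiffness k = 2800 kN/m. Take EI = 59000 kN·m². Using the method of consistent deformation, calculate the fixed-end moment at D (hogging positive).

M_D = 45.78 kN·m

Take the reaction at E as the redundant and release it; the primary structure is a cantilever fixed at D.
Primary-structure tip deflection at E by superposition:
  point load 64.2 at a = 0.84: Pa²(3L − a)/(6EI) = 88.79/EI
Flexibility coefficient — unit upward force at E: δ_{EE} = L³/(3EI) = 24.7/EI.
With EI = 59000 kN·m²: δ_0 = 0.001505 m and δ_{EE} = 0.000419 m/kN.
Compatibility — the spring shortens by R_E/k under the reaction it provides: δ_0 − R_E·δ_{EE} = R_E/k. With 1/k = 0.000357 m/kN, R_E = δ_0 / (δ_{EE} + 1/k) = 0.001505 / (0.000419 + 0.000357) = 1.94 kN.
Moment equilibrium about D: M_D = Σ(load moments about D) − R_E·L = 53.93 − 1.94×4.2 = 45.78 kN·m.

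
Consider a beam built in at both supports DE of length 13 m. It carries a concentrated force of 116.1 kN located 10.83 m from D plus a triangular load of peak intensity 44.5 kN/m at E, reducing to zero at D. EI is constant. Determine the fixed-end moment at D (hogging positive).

M_D = 285.7 kN·m

Take the two fixed-end moments M_D, M_E as redundants; the released structure is the simple span DE.
On the primary (simply-supported) span, the end slopes from the loading are:
  at D: point load 116.1 at a = 10.83: Pab(L + b)/(6LEI) = 530.7/EI
  at E: point load 116.1 at a = 10.83: Pab(L + a)/(6LEI) = 833.6/EI
  at D: triangular load, peak 44.5: 7w₀L³/(360EI) = 1901/EI
  at E: triangular load, peak 44.5: w₀L³/(45EI) = 2173/EI
  θ_D0 = 2432/EI,  θ_E0 = 3006/EI
Flexibility coefficients: a unit moment at one end gives L/(3EI) there and L/(6EI) at the far end, so f₁₁ = f₂₂ = 4.333/EI and f₁₂ = f₂₁ = 2.167/EI.
Compatibility — zero rotation at each built-in end:
  4.333 M_D + 2.167 M_E = 2432
  2.167 M_D + 4.333 M_E = 3006
Solving the pair gives M_D = 285.7 kN·m and M_E = 550.9 kN·m (hogging).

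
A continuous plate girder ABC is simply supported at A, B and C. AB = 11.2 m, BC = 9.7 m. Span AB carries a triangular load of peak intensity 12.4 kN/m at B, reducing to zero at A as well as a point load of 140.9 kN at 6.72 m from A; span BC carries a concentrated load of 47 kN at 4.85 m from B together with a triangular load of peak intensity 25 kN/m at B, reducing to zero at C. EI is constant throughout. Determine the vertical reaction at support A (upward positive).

R_A = 50.01 kN

Insert a hinge at B; M_B is the redundant, and each span becomes simply supported.
Discontinuity in slope at B on the released structure — sum the simple-span end rotations:
  span AB: triangular load, peak 12.4: w₀L³/(45EI) = 387.1/EI
  span AB: point load 140.9 at a = 6.72: Pab(L + a)/(6LEI) = 1131/EI
  span BC: point load 47 at a = 4.85: Pab(L + b)/(6LEI) = 276.4/EI
  span BC: triangular load, peak 25: w₀L³/(45EI) = 507/EI
  relative rotation θ_0 = (1518 + 783.4)/EI = 2302/EI
A unit hogging moment at B produces rotation L₁/(3EI) + L₂/(3EI) = 6.967/EI.
Slope continuity at B: θ_0 = M_B·6.967/EI, so M_B = 2302/6.967 = 330.4 kN·m (hogging).
Span AB, ΣM about A with M_B applied at B: R_B^{AB}·11.2 = 1465 + 330.4, so R_B^{AB} = 160.3 kN and R_A = 210.3 − 160.3 = 50.01 kN.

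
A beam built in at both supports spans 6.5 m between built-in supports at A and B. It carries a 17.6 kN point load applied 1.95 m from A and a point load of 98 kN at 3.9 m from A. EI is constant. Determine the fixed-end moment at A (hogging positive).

M_A = 77.97 kN·m

Take the two fixed-end moments M_A, M_B as redundants; the released structure is the simple span AB.
End rotations of the released simple span under the applied load (×1/EI):
  at A: point load 17.6 at a = 1.95: Pab(L + b)/(6LEI) = 44.24/EI
  at B: point load 17.6 at a = 1.95: Pab(L + a)/(6LEI) = 33.83/EI
  at A: point load 98 at a = 3.9: Pab(L + b)/(6LEI) = 231.9/EI
  at B: point load 98 at a = 3.9: Pab(L + a)/(6LEI) = 265/EI
  θ_A0 = 276.1/EI,  θ_B0 = 298.8/EI
Flexibility coefficients: a unit moment at one end gives L/(3EI) there and L/(6EI) at the far end, so f₁₁ = f₂₂ = 2.167/EI and f₁₂ = f₂₁ = 1.083/EI.
Compatibility — zero rotation at each built-in end:
  2.167 M_A + 1.083 M_B = 276.1
  1.083 M_A + 2.167 M_B = 298.8
Solving the pair gives M_A = 77.97 kN·m and M_B = 98.94 kN·m (hogging).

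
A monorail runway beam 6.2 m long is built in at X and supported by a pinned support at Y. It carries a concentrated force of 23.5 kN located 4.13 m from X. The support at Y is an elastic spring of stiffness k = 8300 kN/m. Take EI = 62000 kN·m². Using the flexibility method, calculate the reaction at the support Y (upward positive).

Choose R_Y as the redundant. The primary structure is the cantilever fixed at X.
Free-end deflection of the primary structure under the applied loading (downward +):
  point load 23.5 at a = 4.13: Pa²(3L − a)/(6EI) = 966.7/EI
Tip deflection under a unit load at Y: L³/(3EI) = 79.44/EI.
With EI = 62000 kN·m²: δ_0 = 0.015592 m and δ_{YY} = 0.001281 m/kN.
Compatibility — the spring shortens by R_Y/k under the reaction it provides: δ_0 − R_Y·δ_{YY} = R_Y/k. With 1/k = 0.00012 m/kN, R_Y = δ_0 / (δ_{YY} + 1/k) = 0.015592 / (0.001281 + 0.00012) = 11.12 kN.

R_Y = 11.12 kN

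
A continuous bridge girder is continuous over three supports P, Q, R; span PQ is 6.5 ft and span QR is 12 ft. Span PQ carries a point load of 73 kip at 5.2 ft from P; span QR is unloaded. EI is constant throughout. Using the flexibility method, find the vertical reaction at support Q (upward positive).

Insert a hinge at Q; M_Q is the redundant, and each span becomes simply supported.
Discontinuity in slope at Q on the released structure — sum the simple-span end rotations:
  span PQ: point load 73 at a = 5.2: Pab(L + a)/(6LEI) = 148/EI
  relative rotation θ_0 = (148 + 0)/EI = 148/EI
A unit hogging moment at Q produces rotation L₁/(3EI) + L₂/(3EI) = 6.167/EI.
Slope continuity at Q: θ_0 = M_Q·6.167/EI, so M_Q = 148/6.167 = 24.01 kip·ft (hogging).
Span PQ, ΣM about P with M_Q applied at Q: R_Q^{PQ}·6.5 = 379.6 + 24.01, so R_Q^{PQ} = 62.09 kip and R_P = 73 − 62.09 = 10.91 kip.
Span QR, ΣM about R: R_Q^{QR}·12 = 0 + 24.01, so R_Q^{QR} = 2.001 kip and R_R = 0 − 2.001 = -2.001 kip.
R_Q = 62.09 + 2.001 = 64.09 kip.

R_Q = 64.09 kip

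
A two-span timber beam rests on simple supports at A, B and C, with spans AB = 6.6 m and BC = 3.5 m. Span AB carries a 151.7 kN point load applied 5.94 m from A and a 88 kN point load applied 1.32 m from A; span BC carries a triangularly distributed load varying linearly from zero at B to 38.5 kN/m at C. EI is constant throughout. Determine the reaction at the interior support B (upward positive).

R_B = 221.1 kN

Release continuity at B by inserting a hinge; the redundant is the internal moment M_B. The primary structure is two simply-supported spans AB and BC.
Discontinuity in slope at B on the released structure — sum the simple-span end rotations:
  span AB: point load 151.7 at a = 5.94: Pab(L + a)/(6LEI) = 188.3/EI
  span AB: point load 88 at a = 1.32: Pab(L + a)/(6LEI) = 122.7/EI
  span BC: triangular load, peak 38.5: 7w₀L³/(360EI) = 32.1/EI
  relative rotation θ_0 = (311 + 32.1)/EI = 343.1/EI
A unit hogging moment at B produces rotation L₁/(3EI) + L₂/(3EI) = 3.367/EI.
Compatibility: M_B·(L₁+L₂)/(3EI) = θ_0, giving M_B = 101.9 kN·m (hogging).
Span AB, ΣM about A with M_B applied at B: R_B^{AB}·6.6 = 1017 + 101.9, so R_B^{AB} = 169.6 kN and R_A = 239.7 − 169.6 = 70.13 kN.
Span BC, ΣM about C: R_B^{BC}·3.5 = 78.6 + 101.9, so R_B^{BC} = 51.57 kN and R_C = 67.38 − 51.57 = 15.8 kN.
R_B = 169.6 + 51.57 = 221.1 kN.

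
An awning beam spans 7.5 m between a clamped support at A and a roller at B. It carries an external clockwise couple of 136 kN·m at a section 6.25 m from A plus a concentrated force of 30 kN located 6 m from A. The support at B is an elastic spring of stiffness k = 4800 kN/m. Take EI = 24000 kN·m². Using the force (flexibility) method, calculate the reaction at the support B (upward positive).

Take the reaction at B as the redundant and release it; the primary structure is a cantilever fixed at A.
Free-end deflection of the primary structure under the applied loading (downward +):
  clockwise couple 136 at a = 6.25: M₀a(2L − a)/(2EI) = 3719/EI
  point load 30 at a = 6: Pa²(3L − a)/(6EI) = 2970/EI
  δ_0 = 6689/EI
Tip deflection under a unit load at B: L³/(3EI) = 140.6/EI.
With EI = 24000 kN·m²: δ_0 = 0.2787 m and δ_{BB} = 0.005859 m/kN.
Compatibility — the spring shortens by R_B/k under the reaction it provides: δ_0 − R_B·δ_{BB} = R_B/k. With 1/k = 0.000208 m/kN, R_B = δ_0 / (δ_{BB} + 1/k) = 0.2787 / (0.005859 + 0.000208) = 45.93 kN.

R_B = 45.93 kN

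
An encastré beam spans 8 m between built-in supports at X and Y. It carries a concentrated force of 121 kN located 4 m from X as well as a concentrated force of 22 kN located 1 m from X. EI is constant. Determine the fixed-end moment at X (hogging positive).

M_X = 137.8 kN·m

Take the two fixed-end moments M_X, M_Y as redundants; the released structure is the simple span XY.
End rotations of the released simple span under the applied load (×1/EI):
  at X: point load 121 at a = 4: Pab(L + b)/(6LEI) = 484/EI
  at Y: point load 121 at a = 4: Pab(L + a)/(6LEI) = 484/EI
  at X: point load 22 at a = 1: Pab(L + b)/(6LEI) = 48.12/EI
  at Y: point load 22 at a = 1: Pab(L + a)/(6LEI) = 28.88/EI
  θ_X0 = 532.1/EI,  θ_Y0 = 512.9/EI
Flexibility coefficients: a unit moment at one end gives L/(3EI) there and L/(6EI) at the far end, so f₁₁ = f₂₂ = 2.667/EI and f₁₂ = f₂₁ = 1.333/EI.
Compatibility — zero rotation at each built-in end:
  2.667 M_X + 1.333 M_Y = 532.1
  1.333 M_X + 2.667 M_Y = 512.9
Solving the pair gives M_X = 137.8 kN·m and M_Y = 123.4 kN·m (hogging).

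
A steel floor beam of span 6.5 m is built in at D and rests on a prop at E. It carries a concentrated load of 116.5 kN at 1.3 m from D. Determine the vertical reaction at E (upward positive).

R_E = 6.524 kN

Release the roller at E. Primary structure: cantilever fixed at D.
Free-end deflection of the primary structure under the applied loading (downward +):
  point load 116.5 at a = 1.3: Pa²(3L − a)/(6EI) = 597.2/EI
Tip deflection under a unit load at E: L³/(3EI) = 91.54/EI.
The prop prevents deflection at E: R_E = δ_0/δ_{EE} = 597.2/91.54 = 6.524 kN.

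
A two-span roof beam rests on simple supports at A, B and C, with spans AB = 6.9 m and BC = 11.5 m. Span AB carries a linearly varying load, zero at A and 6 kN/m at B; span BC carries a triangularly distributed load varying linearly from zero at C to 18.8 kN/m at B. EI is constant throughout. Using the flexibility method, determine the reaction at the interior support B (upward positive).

R_B = 111.5 kN

Release continuity at B by inserting a hinge; the redundant is the internal moment M_B. The primary structure is two simply-supported spans AB and BC.
Discontinuity in slope at B on the released structure — sum the simple-span end rotations:
  span AB: triangular load, peak 6: w₀L³/(45EI) = 43.8/EI
  span BC: triangular load, peak 18.8: w₀L³/(45EI) = 635.4/EI
  relative rotation θ_0 = (43.8 + 635.4)/EI = 679.2/EI
A unit hogging moment at B produces rotation L₁/(3EI) + L₂/(3EI) = 6.133/EI.
Compatibility: M_B·(L₁+L₂)/(3EI) = θ_0, giving M_B = 110.7 kN·m (hogging).
Span AB, ΣM about A with M_B applied at B: R_B^{AB}·6.9 = 95.22 + 110.7, so R_B^{AB} = 29.85 kN and R_A = 20.7 − 29.85 = -9.149 kN.
Span BC, ΣM about C: R_B^{BC}·11.5 = 828.8 + 110.7, so R_B^{BC} = 81.7 kN and R_C = 108.1 − 81.7 = 26.4 kN.
R_B = 29.85 + 81.7 = 111.5 kN.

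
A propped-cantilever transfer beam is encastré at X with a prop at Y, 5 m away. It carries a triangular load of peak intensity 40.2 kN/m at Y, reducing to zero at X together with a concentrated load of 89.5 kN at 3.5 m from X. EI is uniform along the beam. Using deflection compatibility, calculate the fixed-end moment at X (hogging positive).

Remove the prop at Y; the released (primary) structure is a cantilever built in at X.
Deflection at Y on the released cantilever, summing each load's contribution:
  triangular load, peak 40.2 at the free end: 11w₀L⁴/(120EI) = 2303/EI
  point load 89.5 at a = 3.5: Pa²(3L − a)/(6EI) = 2101/EI
  δ_0 = 4405/EI
Tip deflection under a unit load at Y: L³/(3EI) = 41.67/EI.
Compatibility at Y: δ_0 − R_Y·δ_{YY} = 0, so R_Y = 4405/41.67 = 105.7 kN.
Moment equilibrium about X: M_X = Σ(load moments about X) − R_Y·L = 648.2 − 105.7×5 = 119.7 kN·m.

M_X = 119.7 kN·m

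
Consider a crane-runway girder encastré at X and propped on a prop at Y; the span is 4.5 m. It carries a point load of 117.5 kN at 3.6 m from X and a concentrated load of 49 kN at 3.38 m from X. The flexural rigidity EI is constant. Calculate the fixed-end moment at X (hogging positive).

Take the reaction at Y as the redundant and release it; the primary structure is a cantilever fixed at X.
Free-end deflection of the primary structure under the applied loading (downward +):
  point load 117.5 at a = 3.6: Pa²(3L − a)/(6EI) = 2513/EI
  point load 49 at a = 3.38: Pa²(3L − a)/(6EI) = 944.2/EI
  δ_0 = 3457/EI
Tip deflection under a unit load at Y: L³/(3EI) = 30.38/EI.
The prop prevents deflection at Y: R_Y = δ_0/δ_{YY} = 3457/30.38 = 113.8 kN.
Moment equilibrium about X: M_X = Σ(load moments about X) − R_Y·L = 588.6 − 113.8×4.5 = 76.5 kN·m.

M_X = 76.5 kN·m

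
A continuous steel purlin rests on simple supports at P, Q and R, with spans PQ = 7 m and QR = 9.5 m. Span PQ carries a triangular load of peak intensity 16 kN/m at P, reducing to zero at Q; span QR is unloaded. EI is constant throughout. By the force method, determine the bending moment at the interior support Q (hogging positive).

Insert a hinge at Q; M_Q is the redundant, and each span becomes simply supported.
End slopes at the hinge Q, treating each span as simply supported:
  span PQ: triangular load, peak 16: 7w₀L³/(360EI) = 106.7/EI
  relative rotation θ_0 = (106.7 + 0)/EI = 106.7/EI
A unit hogging moment at Q produces rotation L₁/(3EI) + L₂/(3EI) = 5.5/EI.
Slope continuity at Q: θ_0 = M_Q·5.5/EI, so M_Q = 106.7/5.5 = 19.4 kN·m (hogging).

M_Q = 19.4 kN·m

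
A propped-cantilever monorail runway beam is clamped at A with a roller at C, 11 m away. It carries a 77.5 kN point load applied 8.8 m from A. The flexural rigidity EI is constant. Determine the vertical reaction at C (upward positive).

Release the roller at C. Primary structure: cantilever fixed at A.
Free-end deflection of the primary structure under the applied loading (downward +):
  point load 77.5 at a = 8.8: Pa²(3L − a)/(6EI) = 24206/EI
Tip deflection under a unit load at C: L³/(3EI) = 443.7/EI.
The prop prevents deflection at C: R_C = δ_0/δ_{CC} = 24206/443.7 = 54.56 kN.

R_C = 54.56 kN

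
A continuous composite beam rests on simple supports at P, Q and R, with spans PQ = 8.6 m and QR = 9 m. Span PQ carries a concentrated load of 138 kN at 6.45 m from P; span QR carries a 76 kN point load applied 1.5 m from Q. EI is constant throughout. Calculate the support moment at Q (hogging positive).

M_Q = 139.7 kN·m

Insert a hinge at Q; M_Q is the redundant, and each span becomes simply supported.
Discontinuity in slope at Q on the released structure — sum the simple-span end rotations:
  span PQ: point load 138 at a = 6.45: Pab(L + a)/(6LEI) = 558.2/EI
  span QR: point load 76 at a = 1.5: Pab(L + b)/(6LEI) = 261.2/EI
  relative rotation θ_0 = (558.2 + 261.2)/EI = 819.4/EI
A unit hogging moment at Q produces rotation L₁/(3EI) + L₂/(3EI) = 5.867/EI.
Compatibility: M_Q·(L₁+L₂)/(3EI) = θ_0, giving M_Q = 139.7 kN·m (hogging).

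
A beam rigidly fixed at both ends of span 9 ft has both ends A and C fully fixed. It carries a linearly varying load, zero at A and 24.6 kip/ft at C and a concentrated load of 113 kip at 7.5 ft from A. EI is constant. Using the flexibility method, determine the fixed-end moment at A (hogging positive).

M_A = 89.96 kip·ft

Release both end moments; the primary structure is a simply-supported span AC with redundants M_A and M_C.
End rotations of the released simple span under the applied load (×1/EI):
  at A: triangular load, peak 24.6: 7w₀L³/(360EI) = 348.7/EI
  at C: triangular load, peak 24.6: w₀L³/(45EI) = 398.5/EI
  at A: point load 113 at a = 7.5: Pab(L + b)/(6LEI) = 247.2/EI
  at C: point load 113 at a = 7.5: Pab(L + a)/(6LEI) = 388.4/EI
  θ_A0 = 595.9/EI,  θ_C0 = 787/EI
Flexibility coefficients: a unit moment at one end gives L/(3EI) there and L/(6EI) at the far end, so f₁₁ = f₂₂ = 3/EI and f₁₂ = f₂₁ = 1.5/EI.
Compatibility — zero rotation at each built-in end:
  3 M_A + 1.5 M_C = 595.9
  1.5 M_A + 3 M_C = 787
Solving the pair gives M_A = 89.96 kip·ft and M_C = 217.3 kip·ft (hogging).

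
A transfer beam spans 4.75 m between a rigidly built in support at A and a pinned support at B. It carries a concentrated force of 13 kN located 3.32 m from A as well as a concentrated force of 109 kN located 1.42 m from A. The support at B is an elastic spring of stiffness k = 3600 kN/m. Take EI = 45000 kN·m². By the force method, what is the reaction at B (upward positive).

Take the reaction at B as the redundant and release it; the primary structure is a cantilever fixed at A.
Deflection at B on the released cantilever, summing each load's contribution:
  point load 13 at a = 3.32: Pa²(3L − a)/(6EI) = 261/EI
  point load 109 at a = 1.42: Pa²(3L − a)/(6EI) = 470/EI
  δ_0 = 731/EI
Flexibility coefficient — unit upward force at B: δ_{BB} = L³/(3EI) = 35.72/EI.
With EI = 45000 kN·m²: δ_0 = 0.016245 m and δ_{BB} = 0.000794 m/kN.
Compatibility — the spring shortens by R_B/k under the reaction it provides: δ_0 − R_B·δ_{BB} = R_B/k. With 1/k = 0.000278 m/kN, R_B = δ_0 / (δ_{BB} + 1/k) = 0.016245 / (0.000794 + 0.000278) = 15.16 kN.

R_B = 15.16 kN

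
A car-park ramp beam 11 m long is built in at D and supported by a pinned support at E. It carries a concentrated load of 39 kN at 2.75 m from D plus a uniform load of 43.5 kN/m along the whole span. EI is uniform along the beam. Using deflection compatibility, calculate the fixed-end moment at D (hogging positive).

Release the roller at E. Primary structure: cantilever fixed at D.
Downward deflection at the released point E due to the loads:
  point load 39 at a = 2.75: Pa²(3L − a)/(6EI) = 1487/EI
  UDL 43.5: wL⁴/(8EI) = 79610/EI
  δ_0 = 81097/EI
Tip deflection under a unit load at E: L³/(3EI) = 443.7/EI.
Compatibility at E: δ_0 − R_E·δ_{EE} = 0, so R_E = 81097/443.7 = 182.8 kN.
Moment equilibrium about D: M_D = Σ(load moments about D) − R_E·L = 2739 − 182.8×11 = 728.3 kN·m.

M_D = 728.3 kN·m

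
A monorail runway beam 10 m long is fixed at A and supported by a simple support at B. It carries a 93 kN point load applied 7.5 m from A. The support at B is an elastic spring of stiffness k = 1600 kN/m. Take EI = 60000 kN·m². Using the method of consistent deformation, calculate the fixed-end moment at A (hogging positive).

Choose R_B as the redundant. The primary structure is the cantilever fixed at A.
Free-end deflection of the primary structure under the applied loading (downward +):
  point load 93 at a = 7.5: Pa²(3L − a)/(6EI) = 19617/EI
Tip deflection under a unit load at B: L³/(3EI) = 333.3/EI.
With EI = 60000 kN·m²: δ_0 = 0.32695 m and δ_{BB} = 0.005556 m/kN.
Compatibility — the spring shortens by R_B/k under the reaction it provides: δ_0 − R_B·δ_{BB} = R_B/k. With 1/k = 0.000625 m/kN, R_B = δ_0 / (δ_{BB} + 1/k) = 0.32695 / (0.005556 + 0.000625) = 52.9 kN.
Moment equilibrium about A: M_A = Σ(load moments about A) − R_B·L = 697.5 − 52.9×10 = 168.5 kN·m.

M_A = 168.5 kN·m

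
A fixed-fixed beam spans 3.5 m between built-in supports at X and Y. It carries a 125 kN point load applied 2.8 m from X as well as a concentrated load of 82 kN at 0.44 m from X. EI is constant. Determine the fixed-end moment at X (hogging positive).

M_X = 41.58 kN·m

Release both end moments; the primary structure is a simply-supported span XY with redundants M_X and M_Y.
On the primary (simply-supported) span, the end slopes from the loading are:
  at X: point load 125 at a = 2.8: Pab(L + b)/(6LEI) = 49/EI
  at Y: point load 125 at a = 2.8: Pab(L + a)/(6LEI) = 73.5/EI
  at X: point load 82 at a = 0.44: Pab(L + b)/(6LEI) = 34.49/EI
  at Y: point load 82 at a = 0.44: Pab(L + a)/(6LEI) = 20.71/EI
  θ_X0 = 83.49/EI,  θ_Y0 = 94.21/EI
Flexibility coefficients: a unit moment at one end gives L/(3EI) there and L/(6EI) at the far end, so f₁₁ = f₂₂ = 1.167/EI and f₁₂ = f₂₁ = 0.5833/EI.
Compatibility — zero rotation at each built-in end:
  1.167 M_X + 0.5833 M_Y = 83.49
  0.5833 M_X + 1.167 M_Y = 94.21
Solving the pair gives M_X = 41.58 kN·m and M_Y = 59.97 kN·m (hogging).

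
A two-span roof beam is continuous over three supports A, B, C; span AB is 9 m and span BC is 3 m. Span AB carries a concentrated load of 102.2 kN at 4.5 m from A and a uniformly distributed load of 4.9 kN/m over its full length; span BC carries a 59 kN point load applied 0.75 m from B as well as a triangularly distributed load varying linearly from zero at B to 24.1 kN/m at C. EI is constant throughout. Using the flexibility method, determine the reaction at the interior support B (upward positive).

Release continuity at B by inserting a hinge; the redundant is the internal moment M_B. The primary structure is two simply-supported spans AB and BC.
Discontinuity in slope at B on the released structure — sum the simple-span end rotations:
  span AB: point load 102.2 at a = 4.5: Pab(L + a)/(6LEI) = 517.4/EI
  span AB: UDL 4.9: wL³/(24EI) = 148.8/EI
  span BC: point load 59 at a = 0.75: Pab(L + b)/(6LEI) = 29.04/EI
  span BC: triangular load, peak 24.1: 7w₀L³/(360EI) = 12.65/EI
  relative rotation θ_0 = (666.2 + 41.69)/EI = 707.9/EI
A unit hogging moment at B produces rotation L₁/(3EI) + L₂/(3EI) = 4/EI.
Slope continuity at B: θ_0 = M_B·4/EI, so M_B = 707.9/4 = 177 kN·m (hogging).
Span AB, ΣM about A with M_B applied at B: R_B^{AB}·9 = 658.4 + 177, so R_B^{AB} = 92.81 kN and R_A = 146.3 − 92.81 = 53.49 kN.
Span BC, ΣM about C: R_B^{BC}·3 = 168.9 + 177, so R_B^{BC} = 115.3 kN and R_C = 95.15 − 115.3 = -20.14 kN.
R_B = 92.81 + 115.3 = 208.1 kN.

R_B = 208.1 kN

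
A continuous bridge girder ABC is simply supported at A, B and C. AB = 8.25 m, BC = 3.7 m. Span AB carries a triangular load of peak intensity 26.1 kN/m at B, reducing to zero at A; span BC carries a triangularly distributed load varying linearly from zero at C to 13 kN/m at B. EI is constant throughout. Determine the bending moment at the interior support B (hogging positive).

M_B = 85.43 kN·m

Take M_B as the redundant. Released structure: two simple spans AB and BC with a hinge at B.
End slopes at the hinge B, treating each span as simply supported:
  span AB: triangular load, peak 26.1: w₀L³/(45EI) = 325.7/EI
  span BC: triangular load, peak 13: w₀L³/(45EI) = 14.63/EI
  relative rotation θ_0 = (325.7 + 14.63)/EI = 340.3/EI
A unit hogging moment at B produces rotation L₁/(3EI) + L₂/(3EI) = 3.983/EI.
Slope continuity at B: θ_0 = M_B·3.983/EI, so M_B = 340.3/3.983 = 85.43 kN·m (hogging).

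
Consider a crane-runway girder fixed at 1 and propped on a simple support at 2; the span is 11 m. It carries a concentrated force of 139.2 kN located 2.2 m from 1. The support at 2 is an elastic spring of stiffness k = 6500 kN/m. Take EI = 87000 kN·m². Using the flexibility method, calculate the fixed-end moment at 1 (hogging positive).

Release the roller at 2. Primary structure: cantilever fixed at 1.
Free-end deflection of the primary structure under the applied loading (downward +):
  point load 139.2 at a = 2.2: Pa²(3L − a)/(6EI) = 3458/EI
Flexibility coefficient — unit upward force at 2: δ_{22} = L³/(3EI) = 443.7/EI.
With EI = 87000 kN·m²: δ_0 = 0.039753 m and δ_{22} = 0.0051 m/kN.
Compatibility — the spring shortens by R_2/k under the reaction it provides: δ_0 − R_2·δ_{22} = R_2/k. With 1/k = 0.000154 m/kN, R_2 = δ_0 / (δ_{22} + 1/k) = 0.039753 / (0.0051 + 0.000154) = 7.567 kN.
Moment equilibrium about 1: M_1 = Σ(load moments about 1) − R_2·L = 306.2 − 7.567×11 = 223 kN·m.

M_1 = 223 kN·m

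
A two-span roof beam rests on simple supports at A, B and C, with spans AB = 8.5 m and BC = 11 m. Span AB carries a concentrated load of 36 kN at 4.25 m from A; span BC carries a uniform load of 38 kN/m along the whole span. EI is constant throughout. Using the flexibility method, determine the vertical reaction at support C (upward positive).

Release continuity at B by inserting a hinge; the redundant is the internal moment M_B. The primary structure is two simply-supported spans AB and BC.
Rotations at B on the released spans (each span's end-slope, ×1/EI):
  span AB: point load 36 at a = 4.25: Pab(L + a)/(6LEI) = 162.6/EI
  span BC: UDL 38: wL³/(24EI) = 2107/EI
  relative rotation θ_0 = (162.6 + 2107)/EI = 2270/EI
A unit hogging moment at B produces rotation L₁/(3EI) + L₂/(3EI) = 6.5/EI.
Compatibility: M_B·(L₁+L₂)/(3EI) = θ_0, giving M_B = 349.2 kN·m (hogging).
Span BC, ΣM about C: R_B^{BC}·11 = 2299 + 349.2, so R_B^{BC} = 240.7 kN and R_C = 418 − 240.7 = 177.3 kN.

R_C = 177.3 kN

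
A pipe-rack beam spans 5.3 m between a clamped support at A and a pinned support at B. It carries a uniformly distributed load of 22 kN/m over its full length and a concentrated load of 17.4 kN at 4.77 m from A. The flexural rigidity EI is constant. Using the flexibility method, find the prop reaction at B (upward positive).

Take the reaction at B as the redundant and release it; the primary structure is a cantilever fixed at A.
Deflection at B on the released cantilever, summing each load's contribution:
  UDL 22: wL⁴/(8EI) = 2170/EI
  point load 17.4 at a = 4.77: Pa²(3L − a)/(6EI) = 734.4/EI
  δ_0 = 2904/EI
Flexibility coefficient — unit upward force at B: δ_{BB} = L³/(3EI) = 49.63/EI.
The prop prevents deflection at B: R_B = δ_0/δ_{BB} = 2904/49.63 = 58.52 kN.

R_B = 58.52 kN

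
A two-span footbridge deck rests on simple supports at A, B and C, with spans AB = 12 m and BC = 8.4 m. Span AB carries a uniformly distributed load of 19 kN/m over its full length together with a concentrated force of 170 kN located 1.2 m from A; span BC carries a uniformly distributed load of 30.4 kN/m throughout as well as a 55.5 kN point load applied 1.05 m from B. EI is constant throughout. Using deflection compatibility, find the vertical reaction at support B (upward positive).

Take M_B as the redundant. Released structure: two simple spans AB and BC with a hinge at B.
Discontinuity in slope at B on the released structure — sum the simple-span end rotations:
  span AB: UDL 19: wL³/(24EI) = 1368/EI
  span AB: point load 170 at a = 1.2: Pab(L + a)/(6LEI) = 403.9/EI
  span BC: UDL 30.4: wL³/(24EI) = 750.8/EI
  span BC: point load 55.5 at a = 1.05: Pab(L + b)/(6LEI) = 133.9/EI
  relative rotation θ_0 = (1772 + 884.6)/EI = 2657/EI
A unit hogging moment at B produces rotation L₁/(3EI) + L₂/(3EI) = 6.8/EI.
Slope continuity at B: θ_0 = M_B·6.8/EI, so M_B = 2657/6.8 = 390.7 kN·m (hogging).
Span AB, ΣM about A with M_B applied at B: R_B^{AB}·12 = 1572 + 390.7, so R_B^{AB} = 163.6 kN and R_A = 398 − 163.6 = 234.4 kN.
Span BC, ΣM about C: R_B^{BC}·8.4 = 1480 + 390.7, so R_B^{BC} = 222.8 kN and R_C = 310.9 − 222.8 = 88.11 kN.
R_B = 163.6 + 222.8 = 386.3 kN.

R_B = 386.3 kN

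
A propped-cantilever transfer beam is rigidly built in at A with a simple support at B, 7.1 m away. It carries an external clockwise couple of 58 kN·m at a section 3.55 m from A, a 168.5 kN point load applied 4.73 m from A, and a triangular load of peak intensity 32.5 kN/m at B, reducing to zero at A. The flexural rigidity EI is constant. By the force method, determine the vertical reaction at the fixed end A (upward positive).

R_A = 124 kN

Remove the prop at B; the released (primary) structure is a cantilever built in at A.
Deflection at B on the released cantilever, summing each load's contribution:
  clockwise couple 58 at a = 3.55: M₀a(2L − a)/(2EI) = 1096/EI
  point load 168.5 at a = 4.73: Pa²(3L − a)/(6EI) = 10411/EI
  triangular load, peak 32.5 at the free end: 11w₀L⁴/(120EI) = 7571/EI
  δ_0 = 19078/EI
Tip deflection under a unit load at B: L³/(3EI) = 119.3/EI.
The prop prevents deflection at B: R_B = δ_0/δ_{BB} = 19078/119.3 = 159.9 kN.
Vertical equilibrium: R_A = ΣP − R_B = 283.9 − 159.9 = 124 kN.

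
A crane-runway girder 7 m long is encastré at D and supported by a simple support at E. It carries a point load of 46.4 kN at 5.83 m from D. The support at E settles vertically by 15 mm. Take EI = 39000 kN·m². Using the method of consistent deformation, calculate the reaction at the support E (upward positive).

R_E = 29.76 kN

Remove the prop at E; the released (primary) structure is a cantilever built in at D.
Downward deflection at the released point E due to the loads:
  point load 46.4 at a = 5.83: Pa²(3L − a)/(6EI) = 3987/EI
Flexibility coefficient — unit upward force at E: δ_{EE} = L³/(3EI) = 114.3/EI.
With EI = 39000 kN·m²: δ_0 = 0.10224 m and δ_{EE} = 0.002932 m/kN.
Compatibility — the beam at E must follow the support down by 0.015 m: δ_0 − R_E·δ_{EE} = 0.015, so R_E = (0.10224 − 0.015)/0.002932 = 29.76 kN.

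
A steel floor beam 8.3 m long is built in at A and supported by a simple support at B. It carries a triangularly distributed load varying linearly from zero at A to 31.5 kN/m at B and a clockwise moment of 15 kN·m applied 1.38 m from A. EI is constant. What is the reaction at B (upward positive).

Take the reaction at B as the redundant and release it; the primary structure is a cantilever fixed at A.
Primary-structure tip deflection at B by superposition:
  triangular load, peak 31.5 at the free end: 11w₀L⁴/(120EI) = 13704/EI
  clockwise couple 15 at a = 1.38: M₀a(2L − a)/(2EI) = 157.5/EI
  δ_0 = 13861/EI
Tip deflection under a unit load at B: L³/(3EI) = 190.6/EI.
The prop prevents deflection at B: R_B = δ_0/δ_{BB} = 13861/190.6 = 72.73 kN.

R_B = 72.73 kN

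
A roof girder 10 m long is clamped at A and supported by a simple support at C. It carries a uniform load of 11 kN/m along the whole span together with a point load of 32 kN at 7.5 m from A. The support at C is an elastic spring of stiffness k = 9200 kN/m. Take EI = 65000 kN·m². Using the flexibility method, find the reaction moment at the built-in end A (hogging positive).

Release the roller at C. Primary structure: cantilever fixed at A.
Downward deflection at the released point C due to the loads:
  UDL 11: wL⁴/(8EI) = 13750/EI
  point load 32 at a = 7.5: Pa²(3L − a)/(6EI) = 6750/EI
  δ_0 = 20500/EI
Flexibility coefficient — unit upward force at C: δ_{CC} = L³/(3EI) = 333.3/EI.
With EI = 65000 kN·m²: δ_0 = 0.31538 m and δ_{CC} = 0.005128 m/kN.
Compatibility — the spring shortens by R_C/k under the reaction it provides: δ_0 − R_C·δ_{CC} = R_C/k. With 1/k = 0.000109 m/kN, R_C = δ_0 / (δ_{CC} + 1/k) = 0.31538 / (0.005128 + 0.000109) = 60.22 kN.
Moment equilibrium about A: M_A = Σ(load moments about A) − R_C·L = 790 − 60.22×10 = 187.8 kN·m.

M_A = 187.8 kN·m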